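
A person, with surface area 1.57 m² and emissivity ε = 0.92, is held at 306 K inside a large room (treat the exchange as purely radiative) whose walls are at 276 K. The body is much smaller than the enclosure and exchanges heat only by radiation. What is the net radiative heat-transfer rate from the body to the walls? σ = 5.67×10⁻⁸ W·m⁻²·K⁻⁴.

P_net ≈ 243 W

For a small grey body in a large enclosure: P_net = εσA(T_body⁴ − T_wall⁴).
A = 1.57 m²; T_body⁴ − T_wall⁴ = 8.768×10⁹ − 5.803×10⁹ = 2.965×10⁹ K⁴.
|P_net| = 0.92·5.67×10⁻⁸·1.570·2.965×10⁹.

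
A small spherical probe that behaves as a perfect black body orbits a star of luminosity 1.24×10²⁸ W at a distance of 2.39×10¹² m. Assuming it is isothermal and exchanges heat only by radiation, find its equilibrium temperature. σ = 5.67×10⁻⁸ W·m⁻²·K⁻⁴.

First find the stellar flux at distance d: S = L/(4πd²) = 1.24×10²⁸/(4π·(2.39×10¹²)²) = 172.7 W/m².
For an isothermal sphere, absorbed (1−a)S·πr² = emitted σ·4πr²·T⁴, so T⁴ = (1−a)S/(4σ).
T⁴ = 1.00·172.7/(4·5.67×10⁻⁸) = 7.617×10⁸ K⁴.

T ≈ 166 K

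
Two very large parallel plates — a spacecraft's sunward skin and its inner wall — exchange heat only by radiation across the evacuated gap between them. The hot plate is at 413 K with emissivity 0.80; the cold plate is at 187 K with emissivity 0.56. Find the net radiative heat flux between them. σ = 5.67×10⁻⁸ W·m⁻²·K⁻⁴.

For two infinite grey parallel plates, q = σ(T₁⁴ − T₂⁴)/(1/ε₁ + 1/ε₂ − 1).
T₁⁴ − T₂⁴ = 2.909×10¹⁰ − 1.223×10⁹ = 2.787×10¹⁰ K⁴.
1/ε₁ + 1/ε₂ − 1 = 1.250 + 1.786 − 1 = 2.036.
q = 5.67×10⁻⁸ × 2.787×10¹⁰ / 2.036.

q ≈ 776 W/m²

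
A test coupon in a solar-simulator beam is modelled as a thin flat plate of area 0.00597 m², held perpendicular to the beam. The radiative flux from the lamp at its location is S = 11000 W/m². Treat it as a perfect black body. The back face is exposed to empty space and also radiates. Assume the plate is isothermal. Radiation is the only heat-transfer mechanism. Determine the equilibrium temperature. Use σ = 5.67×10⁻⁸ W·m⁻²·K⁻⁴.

At equilibrium, absorbed power = emitted power.
Absorbing cross-section = A = 0.005970 m²; emitting surface = 2A = 0.01194 m² (ratio 2).
S·A_cross = εσ·A_surf·T⁴  ⇒  T⁴ = S/(2σ).
T⁴ = 1.00·11000/(2·5.67×10⁻⁸) = 9.700×10¹⁰ K⁴.
T = (9.700×10¹⁰)^(1/4).

T ≈ 558 K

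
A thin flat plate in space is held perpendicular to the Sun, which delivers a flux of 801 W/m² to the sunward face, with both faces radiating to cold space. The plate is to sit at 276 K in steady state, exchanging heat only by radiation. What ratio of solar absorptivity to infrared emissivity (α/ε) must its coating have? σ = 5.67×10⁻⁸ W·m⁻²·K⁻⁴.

α/ε ≈ 0.822

Balance: αS·A = εσ·2A·T⁴ ⇒ α/ε = 2σT⁴/S.
α/ε = 2·5.67×10⁻⁸·(276)⁴/801 = 2·5.67×10⁻⁸·5.803×10⁹/801.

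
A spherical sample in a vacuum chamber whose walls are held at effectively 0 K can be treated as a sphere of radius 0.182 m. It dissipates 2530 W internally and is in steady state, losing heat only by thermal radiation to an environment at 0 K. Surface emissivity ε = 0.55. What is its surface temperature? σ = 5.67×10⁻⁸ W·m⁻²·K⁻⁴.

T ≈ 664 K

Steady state: internal power = radiated power, P = εσA T⁴.
Radiating area A = 4πr² = 0.4162 m².
T⁴ = P/(εσA) = 2530/(0.55·5.67×10⁻⁸·0.4162) = 1.949×10¹¹ K⁴.
T = (1.949×10¹¹)^(1/4).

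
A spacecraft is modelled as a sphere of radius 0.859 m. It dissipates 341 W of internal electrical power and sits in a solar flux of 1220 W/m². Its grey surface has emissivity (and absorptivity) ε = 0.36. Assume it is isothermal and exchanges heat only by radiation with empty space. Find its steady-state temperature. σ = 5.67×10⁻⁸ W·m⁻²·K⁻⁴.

At steady state, absorbed solar power + internal power = radiated power.
Absorbed: α·S·A_cross = 0.36·1220·2.318 = 1018 W (cross-section πr²).
Total input = 1018 + 341 = 1359 W.
Radiated: εσ·A_surf·T⁴ with A_surf = 4πr² = 9.272 m².
T⁴ = 1359/(0.36·5.67×10⁻⁸·9.272) = 7.181×10⁹ K⁴.

T ≈ 291 K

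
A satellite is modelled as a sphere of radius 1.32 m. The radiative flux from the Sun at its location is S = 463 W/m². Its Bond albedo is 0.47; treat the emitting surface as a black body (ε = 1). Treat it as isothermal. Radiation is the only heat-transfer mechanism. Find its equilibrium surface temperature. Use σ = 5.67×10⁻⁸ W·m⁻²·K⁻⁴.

At equilibrium, absorbed power = emitted power.
Absorbing cross-section = πr² = 5.474 m²; emitting surface = 4πr² = 21.90 m² (ratio 4).
(1−a)S·A_cross = εσ·A_surf·T⁴  ⇒  T⁴ = (1−a)S/(4σ).
T⁴ = 0.530·463/(4·5.67×10⁻⁸) = 1.082×10⁹ K⁴.
T = (1.082×10⁹)^(1/4).

T ≈ 181 K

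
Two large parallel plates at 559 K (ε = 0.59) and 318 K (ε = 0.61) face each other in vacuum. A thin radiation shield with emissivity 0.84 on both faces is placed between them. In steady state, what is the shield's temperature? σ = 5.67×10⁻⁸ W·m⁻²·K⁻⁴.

T_s ≈ 480 K

In steady state the net flux on the hot side equals that on the cold side.
σ(T₁⁴−T_s⁴)/D₁ = σ(T_s⁴−T₂⁴)/D₂, with D₁ = 1/ε₁+1/ε_s−1 = 1.885, D₂ = 1/ε_s+1/ε₂−1 = 1.830.
Solve for T_s⁴: T_s⁴ = (D₂·T₁⁴ + D₁·T₂⁴)/(D₁+D₂) = 5.328×10¹⁰ K⁴.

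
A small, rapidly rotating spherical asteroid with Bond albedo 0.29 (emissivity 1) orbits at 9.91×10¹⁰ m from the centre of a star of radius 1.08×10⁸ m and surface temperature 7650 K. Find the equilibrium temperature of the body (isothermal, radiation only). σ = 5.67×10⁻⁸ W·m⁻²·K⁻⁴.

T ≈ 164 K

The star's surface emits σT_*⁴; at distance d the flux is S = σT_*⁴(R_*/d)².
S = 5.67×10⁻⁸·(7650)⁴·(1.08×10⁸/9.91×10¹⁰)² = 230.6 W/m².
For an isothermal sphere T⁴ = (1−a)S/(4σ) = 7.220×10⁸ K⁴.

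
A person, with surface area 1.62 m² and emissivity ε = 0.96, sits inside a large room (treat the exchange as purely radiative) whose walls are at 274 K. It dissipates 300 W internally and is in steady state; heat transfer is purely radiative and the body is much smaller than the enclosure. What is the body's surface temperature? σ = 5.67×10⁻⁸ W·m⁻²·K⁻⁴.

For a small grey body in a large enclosure, net radiated power = εσA(T⁴ − T_w⁴).
Steady state: P = εσA(T⁴ − T_w⁴) with A = 1.62 m².
T⁴ = P/(εσA) + T_w⁴ = 300/(0.96·5.67×10⁻⁸·1.620) + (274)⁴
    = 3.402×10⁹ + 5.636×10⁹ = 9.039×10⁹ K⁴.

T ≈ 308 K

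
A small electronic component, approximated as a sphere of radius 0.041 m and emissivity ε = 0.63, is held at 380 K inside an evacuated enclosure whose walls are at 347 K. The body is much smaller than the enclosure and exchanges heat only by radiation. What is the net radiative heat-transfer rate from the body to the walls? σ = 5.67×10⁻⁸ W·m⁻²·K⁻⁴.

For a small grey body in a large enclosure: P_net = εσA(T_body⁴ − T_wall⁴).
A = 4πr² = 0.02112 m²; T_body⁴ − T_wall⁴ = 2.085×10¹⁰ − 1.450×10¹⁰ = 6.353×10⁹ K⁴.
|P_net| = 0.63·5.67×10⁻⁸·0.02112·6.353×10⁹.

P_net ≈ 4.79 W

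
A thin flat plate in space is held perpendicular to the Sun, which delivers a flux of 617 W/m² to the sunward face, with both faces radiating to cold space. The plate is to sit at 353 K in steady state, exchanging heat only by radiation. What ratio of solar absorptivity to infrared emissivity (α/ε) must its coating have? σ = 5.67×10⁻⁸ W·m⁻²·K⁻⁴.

α/ε ≈ 2.85

Balance: αS·A = εσ·2A·T⁴ ⇒ α/ε = 2σT⁴/S.
α/ε = 2·5.67×10⁻⁸·(353)⁴/617 = 2·5.67×10⁻⁸·1.553×10¹⁰/617.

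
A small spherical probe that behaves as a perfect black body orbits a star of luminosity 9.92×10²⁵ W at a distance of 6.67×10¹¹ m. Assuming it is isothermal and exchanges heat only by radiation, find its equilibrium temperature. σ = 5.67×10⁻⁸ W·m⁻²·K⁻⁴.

T ≈ 94.0 K

First find the stellar flux at distance d: S = L/(4πd²) = 9.92×10²⁵/(4π·(6.67×10¹¹)²) = 17.74 W/m².
For an isothermal sphere, absorbed (1−a)S·πr² = emitted σ·4πr²·T⁴, so T⁴ = (1−a)S/(4σ).
T⁴ = 1.00·17.74/(4·5.67×10⁻⁸) = 7.824×10⁷ K⁴.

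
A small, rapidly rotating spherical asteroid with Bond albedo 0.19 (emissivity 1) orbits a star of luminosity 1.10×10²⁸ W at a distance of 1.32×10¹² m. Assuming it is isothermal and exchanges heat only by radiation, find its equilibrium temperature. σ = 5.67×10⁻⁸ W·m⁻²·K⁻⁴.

T ≈ 206 K

First find the stellar flux at distance d: S = L/(4πd²) = 1.10×10²⁸/(4π·(1.32×10¹²)²) = 502.4 W/m².
For an isothermal sphere, absorbed (1−a)S·πr² = emitted σ·4πr²·T⁴, so T⁴ = (1−a)S/(4σ).
T⁴ = 0.810·502.4/(4·5.67×10⁻⁸) = 1.794×10⁹ K⁴.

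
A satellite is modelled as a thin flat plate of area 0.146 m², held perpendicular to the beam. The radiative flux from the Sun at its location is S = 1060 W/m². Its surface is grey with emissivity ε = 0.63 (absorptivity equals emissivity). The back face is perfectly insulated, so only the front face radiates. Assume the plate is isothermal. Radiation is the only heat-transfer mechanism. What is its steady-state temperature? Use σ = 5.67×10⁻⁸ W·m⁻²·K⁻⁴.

T ≈ 370 K

At equilibrium, absorbed power = emitted power.
Absorbing cross-section = A = 0.1460 m²; emitting surface = A = 0.1460 m² (ratio 1).
εS·A_cross = εσ·A_surf·T⁴  ⇒  T⁴ = S/(1σ)   (ε cancels).
T⁴ = 1060/(1·5.67×10⁻⁸) = 1.869×10¹⁰ K⁴.
T = (1.869×10¹⁰)^(1/4).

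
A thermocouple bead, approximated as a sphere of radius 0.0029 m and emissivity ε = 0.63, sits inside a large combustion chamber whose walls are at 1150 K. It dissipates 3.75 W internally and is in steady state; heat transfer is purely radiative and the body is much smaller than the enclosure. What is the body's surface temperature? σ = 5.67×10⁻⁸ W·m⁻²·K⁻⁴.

T ≈ 1290 K

For a small grey body in a large enclosure, net radiated power = εσA(T⁴ − T_w⁴).
Steady state: P = εσA(T⁴ − T_w⁴) with A = 4πr² = 1.057×10⁻⁴ m².
T⁴ = P/(εσA) + T_w⁴ = 3.75/(0.63·5.67×10⁻⁸·1.057×10⁻⁴) + (1150)⁴
    = 9.933×10¹¹ + 1.749×10¹² = 2.742×10¹² K⁴.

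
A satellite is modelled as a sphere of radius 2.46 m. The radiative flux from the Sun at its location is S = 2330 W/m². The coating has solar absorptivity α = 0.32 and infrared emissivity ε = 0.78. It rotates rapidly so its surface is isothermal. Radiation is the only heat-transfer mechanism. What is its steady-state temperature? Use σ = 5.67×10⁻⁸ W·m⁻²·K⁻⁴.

At equilibrium, absorbed power = emitted power.
Absorbing cross-section = πr² = 19.01 m²; emitting surface = 4πr² = 76.05 m² (ratio 4).
αS·A_cross = εσ·A_surf·T⁴  ⇒  T⁴ = αS/(ε·4σ).
T⁴ = 0.320·2330/(0.78·4·5.67×10⁻⁸) = 4.215×10⁹ K⁴.
T = (4.215×10⁹)^(1/4).

T ≈ 255 K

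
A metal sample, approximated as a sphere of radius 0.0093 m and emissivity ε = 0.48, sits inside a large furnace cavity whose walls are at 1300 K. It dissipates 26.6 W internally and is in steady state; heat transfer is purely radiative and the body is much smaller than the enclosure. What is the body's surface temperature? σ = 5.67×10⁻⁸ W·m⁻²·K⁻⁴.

For a small grey body in a large enclosure, net radiated power = εσA(T⁴ − T_w⁴).
Steady state: P = εσA(T⁴ − T_w⁴) with A = 4πr² = 0.001087 m².
T⁴ = P/(εσA) + T_w⁴ = 26.6/(0.48·5.67×10⁻⁸·0.001087) + (1300)⁴
    = 8.993×10¹¹ + 2.856×10¹² = 3.755×10¹² K⁴.

T ≈ 1390 K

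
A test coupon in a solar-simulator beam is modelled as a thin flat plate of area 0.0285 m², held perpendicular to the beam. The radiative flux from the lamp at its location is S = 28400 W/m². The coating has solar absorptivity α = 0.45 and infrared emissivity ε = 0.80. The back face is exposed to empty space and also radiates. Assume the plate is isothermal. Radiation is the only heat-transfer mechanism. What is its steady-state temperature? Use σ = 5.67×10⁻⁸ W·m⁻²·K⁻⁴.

T ≈ 613 K

At equilibrium, absorbed power = emitted power.
Absorbing cross-section = A = 0.02850 m²; emitting surface = 2A = 0.05700 m² (ratio 2).
αS·A_cross = εσ·A_surf·T⁴  ⇒  T⁴ = αS/(ε·2σ).
T⁴ = 0.450·28400/(0.80·2·5.67×10⁻⁸) = 1.409×10¹¹ K⁴.
T = (1.409×10¹¹)^(1/4).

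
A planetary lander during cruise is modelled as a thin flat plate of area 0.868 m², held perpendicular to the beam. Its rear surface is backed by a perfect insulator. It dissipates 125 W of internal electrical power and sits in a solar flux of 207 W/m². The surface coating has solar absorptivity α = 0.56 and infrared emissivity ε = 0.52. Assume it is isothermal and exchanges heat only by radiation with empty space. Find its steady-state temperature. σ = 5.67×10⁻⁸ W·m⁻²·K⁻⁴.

At steady state, absorbed solar power + internal power = radiated power.
Absorbed: α·S·A_cross = 0.56·207·0.8680 = 100.6 W (cross-section A).
Total input = 100.6 + 125 = 225.6 W.
Radiated: εσ·A_surf·T⁴ with A_surf = A = 0.8680 m².
T⁴ = 225.6/(0.52·5.67×10⁻⁸·0.8680) = 8.816×10⁹ K⁴.

T ≈ 306 K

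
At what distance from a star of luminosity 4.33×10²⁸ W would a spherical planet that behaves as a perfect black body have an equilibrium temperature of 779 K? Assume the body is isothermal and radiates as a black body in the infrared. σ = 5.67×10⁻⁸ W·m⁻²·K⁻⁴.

d ≈ 2.03×10¹¹ m

For an isothermal black-emitting sphere, (1−a)S·πr² = σ·4πr²·T⁴ ⇒ S = 4σT⁴/(1−a).
S = 4·5.67×10⁻⁸·(779)⁴/1.00 = 83520 W/m².
Flux falls as S = L/(4πd²), so d = √(L/(4πS)) = √(4.33×10²⁸/(4π·83520)).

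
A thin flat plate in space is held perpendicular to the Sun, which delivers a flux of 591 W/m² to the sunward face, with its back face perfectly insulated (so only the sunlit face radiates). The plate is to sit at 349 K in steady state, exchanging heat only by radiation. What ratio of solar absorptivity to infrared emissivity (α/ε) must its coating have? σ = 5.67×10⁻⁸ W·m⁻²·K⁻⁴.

Balance: αS·A = εσ·1A·T⁴ ⇒ α/ε = σT⁴/S.
α/ε = 5.67×10⁻⁸·(349)⁴/591 = 5.67×10⁻⁸·1.484×10¹⁰/591.

α/ε ≈ 1.42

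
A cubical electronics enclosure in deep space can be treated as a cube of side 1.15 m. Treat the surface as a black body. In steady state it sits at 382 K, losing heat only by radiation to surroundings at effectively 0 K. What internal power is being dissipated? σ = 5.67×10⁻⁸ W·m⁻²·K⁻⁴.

Steady state: P = εσA T⁴.
A = 6L² = 7.935 m²; T⁴ = (382)⁴ = 2.129×10¹⁰ K⁴.
P = 1.0 × 5.67×10⁻⁸ × 7.935 × 2.129×10¹⁰.

P ≈ 9580 W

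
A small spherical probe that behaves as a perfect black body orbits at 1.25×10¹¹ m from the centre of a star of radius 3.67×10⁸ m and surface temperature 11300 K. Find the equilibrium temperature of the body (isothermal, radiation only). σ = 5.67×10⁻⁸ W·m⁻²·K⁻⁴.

The star's surface emits σT_*⁴; at distance d the flux is S = σT_*⁴(R_*/d)².
S = 5.67×10⁻⁸·(11300)⁴·(3.67×10⁸/1.25×10¹¹)² = 7969 W/m².
For an isothermal sphere T⁴ = (1−a)S/(4σ) = 3.514×10¹⁰ K⁴.

T ≈ 433 K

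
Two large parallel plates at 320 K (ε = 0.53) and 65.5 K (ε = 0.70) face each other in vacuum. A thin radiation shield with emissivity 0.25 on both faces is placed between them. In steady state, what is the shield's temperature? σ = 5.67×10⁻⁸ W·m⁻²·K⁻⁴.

T_s ≈ 266 K

In steady state the net flux on the hot side equals that on the cold side.
σ(T₁⁴−T_s⁴)/D₁ = σ(T_s⁴−T₂⁴)/D₂, with D₁ = 1/ε₁+1/ε_s−1 = 4.887, D₂ = 1/ε_s+1/ε₂−1 = 4.429.
Solve for T_s⁴: T_s⁴ = (D₂·T₁⁴ + D₁·T₂⁴)/(D₁+D₂) = 4.995×10⁹ K⁴.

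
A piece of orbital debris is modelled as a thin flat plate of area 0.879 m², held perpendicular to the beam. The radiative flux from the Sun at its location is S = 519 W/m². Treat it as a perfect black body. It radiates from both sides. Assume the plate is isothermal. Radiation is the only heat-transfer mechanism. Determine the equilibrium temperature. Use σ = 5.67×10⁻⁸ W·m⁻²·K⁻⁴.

At equilibrium, absorbed power = emitted power.
Absorbing cross-section = A = 0.8790 m²; emitting surface = 2A = 1.758 m² (ratio 2).
S·A_cross = εσ·A_surf·T⁴  ⇒  T⁴ = S/(2σ).
T⁴ = 1.00·519/(2·5.67×10⁻⁸) = 4.577×10⁹ K⁴.
T = (4.577×10⁹)^(1/4).

T ≈ 260 K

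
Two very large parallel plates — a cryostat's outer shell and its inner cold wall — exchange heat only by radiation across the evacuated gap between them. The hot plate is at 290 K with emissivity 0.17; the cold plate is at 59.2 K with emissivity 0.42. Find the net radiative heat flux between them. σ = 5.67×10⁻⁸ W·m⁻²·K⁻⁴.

q ≈ 55.1 W/m²

For two infinite grey parallel plates, q = σ(T₁⁴ − T₂⁴)/(1/ε₁ + 1/ε₂ − 1).
T₁⁴ − T₂⁴ = 7.073×10⁹ − 1.228×10⁷ = 7.061×10⁹ K⁴.
1/ε₁ + 1/ε₂ − 1 = 5.882 + 2.381 − 1 = 7.263.
q = 5.67×10⁻⁸ × 7.061×10⁹ / 7.263.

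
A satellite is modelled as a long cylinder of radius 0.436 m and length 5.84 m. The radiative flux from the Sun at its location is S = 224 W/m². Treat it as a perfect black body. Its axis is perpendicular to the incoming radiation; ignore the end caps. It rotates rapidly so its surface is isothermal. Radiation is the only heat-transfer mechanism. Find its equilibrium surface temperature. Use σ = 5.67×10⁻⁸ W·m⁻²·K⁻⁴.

At equilibrium, absorbed power = emitted power.
Absorbing cross-section = 2rL = 5.092 m²; emitting surface = 2πrL = 16.00 m² (ratio π).
S·A_cross = εσ·A_surf·T⁴  ⇒  T⁴ = S/(πσ).
T⁴ = 1.00·224/(π·5.67×10⁻⁸) = 1.258×10⁹ K⁴.
T = (1.258×10⁹)^(1/4).

T ≈ 188 K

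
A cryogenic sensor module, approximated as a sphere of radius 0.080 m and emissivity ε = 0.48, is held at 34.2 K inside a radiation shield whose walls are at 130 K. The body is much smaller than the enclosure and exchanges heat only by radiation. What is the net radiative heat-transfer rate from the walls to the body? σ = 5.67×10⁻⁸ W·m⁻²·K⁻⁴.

P_net ≈ 0.622 W

For a small grey body in a large enclosure: P_net = εσA(T_body⁴ − T_wall⁴).
A = 4πr² = 0.08042 m²; T_body⁴ − T_wall⁴ = 1.368×10⁶ − 2.856×10⁸ = -2.842×10⁸ K⁴.
|P_net| = 0.48·5.67×10⁻⁸·0.08042·2.842×10⁸.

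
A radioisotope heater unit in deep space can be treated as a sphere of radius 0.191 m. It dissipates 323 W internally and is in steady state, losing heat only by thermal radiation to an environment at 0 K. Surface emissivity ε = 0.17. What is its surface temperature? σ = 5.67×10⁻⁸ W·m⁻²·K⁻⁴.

T ≈ 520 K

Steady state: internal power = radiated power, P = εσA T⁴.
Radiating area A = 4πr² = 0.4584 m².
T⁴ = P/(εσA) = 323/(0.17·5.67×10⁻⁸·0.4584) = 7.310×10¹⁰ K⁴.
T = (7.310×10¹⁰)^(1/4).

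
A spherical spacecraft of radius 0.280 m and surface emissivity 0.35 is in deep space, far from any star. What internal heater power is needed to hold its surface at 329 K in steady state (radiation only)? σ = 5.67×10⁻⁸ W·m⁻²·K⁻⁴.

P = εσ·4πr²·T⁴.
4πr² = 0.9852 m²; T⁴ = 1.172×10¹⁰ K⁴.
P = 0.35·5.67×10⁻⁸·0.9852·1.172×10¹⁰.

P ≈ 229 W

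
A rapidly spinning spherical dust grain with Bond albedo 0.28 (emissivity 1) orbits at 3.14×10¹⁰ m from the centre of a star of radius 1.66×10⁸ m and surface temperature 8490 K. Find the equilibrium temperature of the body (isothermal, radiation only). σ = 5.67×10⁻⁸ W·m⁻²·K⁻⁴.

T ≈ 402 K

The star's surface emits σT_*⁴; at distance d the flux is S = σT_*⁴(R_*/d)².
S = 5.67×10⁻⁸·(8490)⁴·(1.66×10⁸/3.14×10¹⁰)² = 8233 W/m².
For an isothermal sphere T⁴ = (1−a)S/(4σ) = 2.614×10¹⁰ K⁴.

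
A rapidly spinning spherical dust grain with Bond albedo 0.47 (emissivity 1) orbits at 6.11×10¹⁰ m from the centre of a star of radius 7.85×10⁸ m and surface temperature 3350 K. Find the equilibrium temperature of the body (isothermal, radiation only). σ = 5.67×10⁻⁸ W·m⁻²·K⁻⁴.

The star's surface emits σT_*⁴; at distance d the flux is S = σT_*⁴(R_*/d)².
S = 5.67×10⁻⁸·(3350)⁴·(7.85×10⁸/6.11×10¹⁰)² = 1179 W/m².
For an isothermal sphere T⁴ = (1−a)S/(4σ) = 2.755×10⁹ K⁴.

T ≈ 229 K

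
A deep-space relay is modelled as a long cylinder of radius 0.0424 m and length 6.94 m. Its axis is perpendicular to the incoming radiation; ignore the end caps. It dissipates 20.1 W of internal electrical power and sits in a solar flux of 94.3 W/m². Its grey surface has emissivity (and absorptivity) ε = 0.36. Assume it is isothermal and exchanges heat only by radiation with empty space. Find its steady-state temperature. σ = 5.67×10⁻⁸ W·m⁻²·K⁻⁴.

T ≈ 181 K

At steady state, absorbed solar power + internal power = radiated power.
Absorbed: α·S·A_cross = 0.36·94.3·0.5885 = 19.98 W (cross-section 2rL).
Total input = 19.98 + 20.1 = 40.08 W.
Radiated: εσ·A_surf·T⁴ with A_surf = 2πrL = 1.849 m².
T⁴ = 40.08/(0.36·5.67×10⁻⁸·1.849) = 1.062×10⁹ K⁴.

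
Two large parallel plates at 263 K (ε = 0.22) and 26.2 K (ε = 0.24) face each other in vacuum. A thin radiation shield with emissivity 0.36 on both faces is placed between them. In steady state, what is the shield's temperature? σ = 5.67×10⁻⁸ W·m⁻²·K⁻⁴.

T_s ≈ 219 K

In steady state the net flux on the hot side equals that on the cold side.
σ(T₁⁴−T_s⁴)/D₁ = σ(T_s⁴−T₂⁴)/D₂, with D₁ = 1/ε₁+1/ε_s−1 = 6.323, D₂ = 1/ε_s+1/ε₂−1 = 5.944.
Solve for T_s⁴: T_s⁴ = (D₂·T₁⁴ + D₁·T₂⁴)/(D₁+D₂) = 2.319×10⁹ K⁴.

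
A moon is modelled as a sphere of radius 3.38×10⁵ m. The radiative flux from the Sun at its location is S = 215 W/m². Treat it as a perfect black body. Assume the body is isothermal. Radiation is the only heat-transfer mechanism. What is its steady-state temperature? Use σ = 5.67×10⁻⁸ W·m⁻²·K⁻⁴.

At equilibrium, absorbed power = emitted power.
Absorbing cross-section = πr² = 3.589×10¹¹ m²; emitting surface = 4πr² = 1.436×10¹² m² (ratio 4).
S·A_cross = εσ·A_surf·T⁴  ⇒  T⁴ = S/(4σ).
T⁴ = 1.00·215/(4·5.67×10⁻⁸) = 9.480×10⁸ K⁴.
T = (9.480×10⁸)^(1/4).

T ≈ 175 K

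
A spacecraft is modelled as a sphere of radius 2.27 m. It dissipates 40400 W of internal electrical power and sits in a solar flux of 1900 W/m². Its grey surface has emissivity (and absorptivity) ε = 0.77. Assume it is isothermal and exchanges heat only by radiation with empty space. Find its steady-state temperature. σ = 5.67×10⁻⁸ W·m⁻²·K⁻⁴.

At steady state, absorbed solar power + internal power = radiated power.
Absorbed: α·S·A_cross = 0.77·1900·16.19 = 23680 W (cross-section πr²).
Total input = 23680 + 40400 = 64080 W.
Radiated: εσ·A_surf·T⁴ with A_surf = 4πr² = 64.75 m².
T⁴ = 64080/(0.77·5.67×10⁻⁸·64.75) = 2.267×10¹⁰ K⁴.

T ≈ 388 K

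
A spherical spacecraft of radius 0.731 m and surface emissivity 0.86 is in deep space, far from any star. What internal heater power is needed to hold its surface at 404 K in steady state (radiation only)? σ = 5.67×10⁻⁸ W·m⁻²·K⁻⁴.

P = εσ·4πr²·T⁴.
4πr² = 6.715 m²; T⁴ = 2.664×10¹⁰ K⁴.
P = 0.86·5.67×10⁻⁸·6.715·2.664×10¹⁰.

P ≈ 8720 W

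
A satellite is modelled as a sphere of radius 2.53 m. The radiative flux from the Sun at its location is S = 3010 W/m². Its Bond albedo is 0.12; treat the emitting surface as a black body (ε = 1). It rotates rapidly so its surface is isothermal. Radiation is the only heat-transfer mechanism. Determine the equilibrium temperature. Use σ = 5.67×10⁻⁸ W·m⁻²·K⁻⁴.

T ≈ 329 K

At equilibrium, absorbed power = emitted power.
Absorbing cross-section = πr² = 20.11 m²; emitting surface = 4πr² = 80.44 m² (ratio 4).
(1−a)S·A_cross = εσ·A_surf·T⁴  ⇒  T⁴ = (1−a)S/(4σ).
T⁴ = 0.880·3010/(4·5.67×10⁻⁸) = 1.168×10¹⁰ K⁴.
T = (1.168×10¹⁰)^(1/4).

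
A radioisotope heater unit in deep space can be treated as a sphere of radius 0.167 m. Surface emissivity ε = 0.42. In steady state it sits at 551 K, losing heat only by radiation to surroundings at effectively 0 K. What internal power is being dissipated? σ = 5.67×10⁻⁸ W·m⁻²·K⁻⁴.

Steady state: P = εσA T⁴.
A = 4πr² = 0.3505 m²; T⁴ = (551)⁴ = 9.217×10¹⁰ K⁴.
P = 0.42 × 5.67×10⁻⁸ × 0.3505 × 9.217×10¹⁰.

P ≈ 769 W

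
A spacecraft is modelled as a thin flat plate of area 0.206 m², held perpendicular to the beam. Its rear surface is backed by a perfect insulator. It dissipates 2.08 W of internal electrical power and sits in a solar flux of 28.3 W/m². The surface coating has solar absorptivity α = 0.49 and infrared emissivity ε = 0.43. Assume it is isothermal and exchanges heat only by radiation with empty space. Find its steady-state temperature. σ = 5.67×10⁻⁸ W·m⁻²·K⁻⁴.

At steady state, absorbed solar power + internal power = radiated power.
Absorbed: α·S·A_cross = 0.49·28.3·0.2060 = 2.857 W (cross-section A).
Total input = 2.857 + 2.08 = 4.937 W.
Radiated: εσ·A_surf·T⁴ with A_surf = A = 0.2060 m².
T⁴ = 4.937/(0.43·5.67×10⁻⁸·0.2060) = 9.829×10⁸ K⁴.

T ≈ 177 K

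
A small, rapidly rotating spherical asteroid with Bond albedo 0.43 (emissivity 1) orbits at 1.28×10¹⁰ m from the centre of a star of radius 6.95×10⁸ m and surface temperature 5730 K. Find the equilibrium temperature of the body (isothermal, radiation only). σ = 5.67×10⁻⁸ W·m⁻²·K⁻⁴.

The star's surface emits σT_*⁴; at distance d the flux is S = σT_*⁴(R_*/d)².
S = 5.67×10⁻⁸·(5730)⁴·(6.95×10⁸/1.28×10¹⁰)² = 1.802×10⁵ W/m².
For an isothermal sphere T⁴ = (1−a)S/(4σ) = 4.529×10¹¹ K⁴.

T ≈ 820 K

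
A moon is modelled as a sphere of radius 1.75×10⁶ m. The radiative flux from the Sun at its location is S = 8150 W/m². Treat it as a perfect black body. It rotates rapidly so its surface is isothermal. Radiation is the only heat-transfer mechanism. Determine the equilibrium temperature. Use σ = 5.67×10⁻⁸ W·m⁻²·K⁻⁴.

At equilibrium, absorbed power = emitted power.
Absorbing cross-section = πr² = 9.621×10¹² m²; emitting surface = 4πr² = 3.848×10¹³ m² (ratio 4).
S·A_cross = εσ·A_surf·T⁴  ⇒  T⁴ = S/(4σ).
T⁴ = 1.00·8150/(4·5.67×10⁻⁸) = 3.593×10¹⁰ K⁴.
T = (3.593×10¹⁰)^(1/4).

T ≈ 435 K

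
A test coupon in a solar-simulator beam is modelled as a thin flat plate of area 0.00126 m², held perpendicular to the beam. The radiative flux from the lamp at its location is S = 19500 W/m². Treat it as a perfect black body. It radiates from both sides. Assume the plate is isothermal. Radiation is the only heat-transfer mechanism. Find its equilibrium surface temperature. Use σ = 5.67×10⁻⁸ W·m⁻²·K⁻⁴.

At equilibrium, absorbed power = emitted power.
Absorbing cross-section = A = 0.001260 m²; emitting surface = 2A = 0.002520 m² (ratio 2).
S·A_cross = εσ·A_surf·T⁴  ⇒  T⁴ = S/(2σ).
T⁴ = 1.00·19500/(2·5.67×10⁻⁸) = 1.720×10¹¹ K⁴.
T = (1.720×10¹¹)^(1/4).

T ≈ 644 K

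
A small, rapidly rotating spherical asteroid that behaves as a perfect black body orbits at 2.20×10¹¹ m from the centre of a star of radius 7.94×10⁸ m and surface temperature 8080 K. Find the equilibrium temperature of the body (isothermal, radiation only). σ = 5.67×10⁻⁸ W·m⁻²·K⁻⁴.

The star's surface emits σT_*⁴; at distance d the flux is S = σT_*⁴(R_*/d)².
S = 5.67×10⁻⁸·(8080)⁴·(7.94×10⁸/2.20×10¹¹)² = 3148 W/m².
For an isothermal sphere T⁴ = (1−a)S/(4σ) = 1.388×10¹⁰ K⁴.

T ≈ 343 K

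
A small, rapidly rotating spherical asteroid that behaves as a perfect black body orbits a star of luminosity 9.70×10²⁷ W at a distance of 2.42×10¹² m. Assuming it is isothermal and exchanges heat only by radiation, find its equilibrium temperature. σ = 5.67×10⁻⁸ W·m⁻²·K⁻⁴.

First find the stellar flux at distance d: S = L/(4πd²) = 9.70×10²⁷/(4π·(2.42×10¹²)²) = 131.8 W/m².
For an isothermal sphere, absorbed (1−a)S·πr² = emitted σ·4πr²·T⁴, so T⁴ = (1−a)S/(4σ).
T⁴ = 1.00·131.8/(4·5.67×10⁻⁸) = 5.811×10⁸ K⁴.

T ≈ 155 K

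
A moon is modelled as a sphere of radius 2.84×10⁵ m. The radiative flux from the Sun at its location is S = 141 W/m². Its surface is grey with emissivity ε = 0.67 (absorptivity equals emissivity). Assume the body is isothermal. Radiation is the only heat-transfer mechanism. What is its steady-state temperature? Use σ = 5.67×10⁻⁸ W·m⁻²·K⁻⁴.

T ≈ 158 K

At equilibrium, absorbed power = emitted power.
Absorbing cross-section = πr² = 2.534×10¹¹ m²; emitting surface = 4πr² = 1.014×10¹² m² (ratio 4).
εS·A_cross = εσ·A_surf·T⁴  ⇒  T⁴ = S/(4σ)   (ε cancels).
T⁴ = 141/(4·5.67×10⁻⁸) = 6.217×10⁸ K⁴.
T = (6.217×10⁸)^(1/4).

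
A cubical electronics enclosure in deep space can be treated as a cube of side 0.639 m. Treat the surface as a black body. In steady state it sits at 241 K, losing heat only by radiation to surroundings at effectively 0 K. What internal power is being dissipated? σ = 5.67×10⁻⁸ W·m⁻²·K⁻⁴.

P ≈ 469 W

Steady state: P = εσA T⁴.
A = 6L² = 2.450 m²; T⁴ = (241)⁴ = 3.373×10⁹ K⁴.
P = 1.0 × 5.67×10⁻⁸ × 2.450 × 3.373×10⁹.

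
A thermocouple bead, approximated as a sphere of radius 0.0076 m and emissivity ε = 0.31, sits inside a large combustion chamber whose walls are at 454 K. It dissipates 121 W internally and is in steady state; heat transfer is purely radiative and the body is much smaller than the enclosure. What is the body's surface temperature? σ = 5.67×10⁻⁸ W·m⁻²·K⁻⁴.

For a small grey body in a large enclosure, net radiated power = εσA(T⁴ − T_w⁴).
Steady state: P = εσA(T⁴ − T_w⁴) with A = 4πr² = 7.258×10⁻⁴ m².
T⁴ = P/(εσA) + T_w⁴ = 121/(0.31·5.67×10⁻⁸·7.258×10⁻⁴) + (454)⁴
    = 9.484×10¹² + 4.248×10¹⁰ = 9.527×10¹² K⁴.

T ≈ 1760 K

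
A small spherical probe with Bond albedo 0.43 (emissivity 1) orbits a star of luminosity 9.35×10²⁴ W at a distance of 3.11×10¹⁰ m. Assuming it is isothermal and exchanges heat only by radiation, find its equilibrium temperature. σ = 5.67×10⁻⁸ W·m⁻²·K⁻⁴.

First find the stellar flux at distance d: S = L/(4πd²) = 9.35×10²⁴/(4π·(3.11×10¹⁰)²) = 769.3 W/m².
For an isothermal sphere, absorbed (1−a)S·πr² = emitted σ·4πr²·T⁴, so T⁴ = (1−a)S/(4σ).
T⁴ = 0.570·769.3/(4·5.67×10⁻⁸) = 1.933×10⁹ K⁴.

T ≈ 210 K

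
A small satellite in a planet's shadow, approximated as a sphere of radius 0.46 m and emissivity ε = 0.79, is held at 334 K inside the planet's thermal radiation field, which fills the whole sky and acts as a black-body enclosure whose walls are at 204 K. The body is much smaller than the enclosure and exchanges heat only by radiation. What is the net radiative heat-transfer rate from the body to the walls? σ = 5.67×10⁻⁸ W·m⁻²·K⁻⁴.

P_net ≈ 1280 W

For a small grey body in a large enclosure: P_net = εσA(T_body⁴ − T_wall⁴).
A = 4πr² = 2.659 m²; T_body⁴ − T_wall⁴ = 1.244×10¹⁰ − 1.732×10⁹ = 1.071×10¹⁰ K⁴.
|P_net| = 0.79·5.67×10⁻⁸·2.659·1.071×10¹⁰.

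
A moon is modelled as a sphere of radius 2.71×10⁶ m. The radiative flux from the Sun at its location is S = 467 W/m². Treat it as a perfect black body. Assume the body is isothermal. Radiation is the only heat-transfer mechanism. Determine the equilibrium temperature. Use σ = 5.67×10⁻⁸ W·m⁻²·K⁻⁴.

At equilibrium, absorbed power = emitted power.
Absorbing cross-section = πr² = 2.307×10¹³ m²; emitting surface = 4πr² = 9.229×10¹³ m² (ratio 4).
S·A_cross = εσ·A_surf·T⁴  ⇒  T⁴ = S/(4σ).
T⁴ = 1.00·467/(4·5.67×10⁻⁸) = 2.059×10⁹ K⁴.
T = (2.059×10⁹)^(1/4).

T ≈ 213 K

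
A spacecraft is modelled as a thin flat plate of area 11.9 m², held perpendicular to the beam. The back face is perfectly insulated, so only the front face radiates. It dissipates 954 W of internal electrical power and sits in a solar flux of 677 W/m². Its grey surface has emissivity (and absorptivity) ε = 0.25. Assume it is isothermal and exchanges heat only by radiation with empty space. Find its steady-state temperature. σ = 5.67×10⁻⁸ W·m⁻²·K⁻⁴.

At steady state, absorbed solar power + internal power = radiated power.
Absorbed: α·S·A_cross = 0.25·677·11.90 = 2014 W (cross-section A).
Total input = 2014 + 954 = 2968 W.
Radiated: εσ·A_surf·T⁴ with A_surf = A = 11.90 m².
T⁴ = 2968/(0.25·5.67×10⁻⁸·11.90) = 1.760×10¹⁰ K⁴.

T ≈ 364 K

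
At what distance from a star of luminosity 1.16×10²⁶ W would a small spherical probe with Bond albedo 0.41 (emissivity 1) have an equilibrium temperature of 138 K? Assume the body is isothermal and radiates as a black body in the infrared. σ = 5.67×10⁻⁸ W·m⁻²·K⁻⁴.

d ≈ 2.57×10¹¹ m

For an isothermal black-emitting sphere, (1−a)S·πr² = σ·4πr²·T⁴ ⇒ S = 4σT⁴/(1−a).
S = 4·5.67×10⁻⁸·(138)⁴/0.590 = 139.4 W/m².
Flux falls as S = L/(4πd²), so d = √(L/(4πS)) = √(1.16×10²⁶/(4π·139.4)).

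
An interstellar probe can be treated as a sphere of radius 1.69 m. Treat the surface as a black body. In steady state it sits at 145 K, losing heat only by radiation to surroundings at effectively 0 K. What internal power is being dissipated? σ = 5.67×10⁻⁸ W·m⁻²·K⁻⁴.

P ≈ 900 W

Steady state: P = εσA T⁴.
A = 4πr² = 35.89 m²; T⁴ = (145)⁴ = 4.421×10⁸ K⁴.
P = 1.0 × 5.67×10⁻⁸ × 35.89 × 4.421×10⁸.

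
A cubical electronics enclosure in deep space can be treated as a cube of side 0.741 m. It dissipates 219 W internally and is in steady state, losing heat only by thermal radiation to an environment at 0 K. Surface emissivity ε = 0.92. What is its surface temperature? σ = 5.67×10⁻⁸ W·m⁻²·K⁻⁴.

T ≈ 189 K

Steady state: internal power = radiated power, P = εσA T⁴.
Radiating area A = 6L² = 3.294 m².
T⁴ = P/(εσA) = 219/(0.92·5.67×10⁻⁸·3.294) = 1.274×10⁹ K⁴.
T = (1.274×10⁹)^(1/4).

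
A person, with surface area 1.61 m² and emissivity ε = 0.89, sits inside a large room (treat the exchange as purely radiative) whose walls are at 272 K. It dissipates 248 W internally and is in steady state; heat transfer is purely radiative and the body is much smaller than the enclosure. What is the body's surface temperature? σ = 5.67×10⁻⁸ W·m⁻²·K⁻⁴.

For a small grey body in a large enclosure, net radiated power = εσA(T⁴ − T_w⁴).
Steady state: P = εσA(T⁴ − T_w⁴) with A = 1.61 m².
T⁴ = P/(εσA) + T_w⁴ = 248/(0.89·5.67×10⁻⁸·1.610) + (272)⁴
    = 3.052×10⁹ + 5.474×10⁹ = 8.526×10⁹ K⁴.

T ≈ 304 K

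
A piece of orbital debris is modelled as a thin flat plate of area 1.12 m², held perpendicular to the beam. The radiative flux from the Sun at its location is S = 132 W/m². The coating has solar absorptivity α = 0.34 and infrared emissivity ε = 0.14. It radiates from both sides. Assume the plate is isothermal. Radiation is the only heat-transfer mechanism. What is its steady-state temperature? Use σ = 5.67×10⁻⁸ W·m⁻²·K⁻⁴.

At equilibrium, absorbed power = emitted power.
Absorbing cross-section = A = 1.120 m²; emitting surface = 2A = 2.240 m² (ratio 2).
αS·A_cross = εσ·A_surf·T⁴  ⇒  T⁴ = αS/(ε·2σ).
T⁴ = 0.340·132/(0.14·2·5.67×10⁻⁸) = 2.827×10⁹ K⁴.
T = (2.827×10⁹)^(1/4).

T ≈ 231 K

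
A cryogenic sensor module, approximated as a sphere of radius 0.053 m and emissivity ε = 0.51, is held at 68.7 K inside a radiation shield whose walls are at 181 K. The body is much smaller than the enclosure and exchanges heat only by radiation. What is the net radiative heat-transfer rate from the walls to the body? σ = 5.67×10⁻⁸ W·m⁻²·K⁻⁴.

P_net ≈ 1.07 W

For a small grey body in a large enclosure: P_net = εσA(T_body⁴ − T_wall⁴).
A = 4πr² = 0.03530 m²; T_body⁴ − T_wall⁴ = 2.228×10⁷ − 1.073×10⁹ = -1.051×10⁹ K⁴.
|P_net| = 0.51·5.67×10⁻⁸·0.03530·1.051×10⁹.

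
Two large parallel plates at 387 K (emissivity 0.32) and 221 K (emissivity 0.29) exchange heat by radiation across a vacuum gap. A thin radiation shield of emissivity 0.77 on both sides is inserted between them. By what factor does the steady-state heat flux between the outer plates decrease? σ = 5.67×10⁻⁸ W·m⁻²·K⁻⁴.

Without shield: q₀ = σΔ(T⁴)/(1/ε₁+1/ε₂−1) with denominator 5.573.
With shield the two gaps are in series; the resistances add: (1/ε₁+1/ε_s−1)+(1/ε_s+1/ε₂−1) = 3.424+3.747 = 7.171.
Heat-flux ratio q₀/q = 7.171/5.573.

factor ≈ 1.29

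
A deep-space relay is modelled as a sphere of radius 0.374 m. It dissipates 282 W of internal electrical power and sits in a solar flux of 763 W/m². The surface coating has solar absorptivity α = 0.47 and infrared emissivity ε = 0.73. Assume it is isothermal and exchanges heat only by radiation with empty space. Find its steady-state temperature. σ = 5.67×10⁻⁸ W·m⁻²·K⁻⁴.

At steady state, absorbed solar power + internal power = radiated power.
Absorbed: α·S·A_cross = 0.47·763·0.4394 = 157.6 W (cross-section πr²).
Total input = 157.6 + 282 = 439.6 W.
Radiated: εσ·A_surf·T⁴ with A_surf = 4πr² = 1.758 m².
T⁴ = 439.6/(0.73·5.67×10⁻⁸·1.758) = 6.042×10⁹ K⁴.

T ≈ 279 K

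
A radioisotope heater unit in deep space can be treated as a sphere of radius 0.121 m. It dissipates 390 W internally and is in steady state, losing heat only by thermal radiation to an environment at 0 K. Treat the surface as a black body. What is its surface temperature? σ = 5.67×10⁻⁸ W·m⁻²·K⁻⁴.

T ≈ 440 K

Steady state: internal power = radiated power, P = εσA T⁴.
Radiating area A = 4πr² = 0.1840 m².
T⁴ = P/(εσA) = 390/(1.0·5.67×10⁻⁸·0.1840) = 3.739×10¹⁰ K⁴.
T = (3.739×10¹⁰)^(1/4).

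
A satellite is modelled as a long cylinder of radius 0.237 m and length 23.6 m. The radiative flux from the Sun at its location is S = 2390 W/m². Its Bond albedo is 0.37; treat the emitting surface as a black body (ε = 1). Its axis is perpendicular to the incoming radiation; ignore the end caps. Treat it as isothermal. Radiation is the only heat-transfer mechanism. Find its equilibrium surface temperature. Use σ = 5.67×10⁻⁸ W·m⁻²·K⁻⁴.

At equilibrium, absorbed power = emitted power.
Absorbing cross-section = 2rL = 11.19 m²; emitting surface = 2πrL = 35.14 m² (ratio π).
(1−a)S·A_cross = εσ·A_surf·T⁴  ⇒  T⁴ = (1−a)S/(πσ).
T⁴ = 0.630·2390/(π·5.67×10⁻⁸) = 8.453×10⁹ K⁴.
T = (8.453×10⁹)^(1/4).

T ≈ 303 K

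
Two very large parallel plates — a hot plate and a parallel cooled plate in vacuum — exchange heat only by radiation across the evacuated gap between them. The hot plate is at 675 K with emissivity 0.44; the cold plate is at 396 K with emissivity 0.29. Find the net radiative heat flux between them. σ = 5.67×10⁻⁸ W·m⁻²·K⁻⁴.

For two infinite grey parallel plates, q = σ(T₁⁴ − T₂⁴)/(1/ε₁ + 1/ε₂ − 1).
T₁⁴ − T₂⁴ = 2.076×10¹¹ − 2.459×10¹⁰ = 1.830×10¹¹ K⁴.
1/ε₁ + 1/ε₂ − 1 = 2.273 + 3.448 − 1 = 4.721.
q = 5.67×10⁻⁸ × 1.830×10¹¹ / 4.721.

q ≈ 2200 W/m²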